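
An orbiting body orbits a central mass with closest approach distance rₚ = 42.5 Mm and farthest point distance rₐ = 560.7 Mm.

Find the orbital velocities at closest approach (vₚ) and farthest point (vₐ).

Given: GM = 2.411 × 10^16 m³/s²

Convert to SI: rₚ = 42.5 Mm = 4.25e+07 m; rₐ = 560.7 Mm = 5.607e+08 m.
Use the vis-viva equation v² = GM(2/r − 1/a) with a = (rₚ + rₐ)/2 = (4.25e+07 + 5.607e+08)/2 = 3.016e+08 m.
vₚ = √(GM · (2/rₚ − 1/a)) = √(2.411e+16 · (2/4.25e+07 − 1/3.016e+08)) m/s ≈ 3.248e+04 m/s = 32.48 km/s.
vₐ = √(GM · (2/rₐ − 1/a)) = √(2.411e+16 · (2/5.607e+08 − 1/3.016e+08)) m/s ≈ 2462 m/s = 2.462 km/s.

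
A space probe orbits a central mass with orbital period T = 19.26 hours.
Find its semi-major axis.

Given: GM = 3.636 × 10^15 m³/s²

Convert to SI: T = 19.26 hours = 69336 s.
Invert Kepler's third law: a = (GM · T² / (4π²))^(1/3).
Substituting T = 69336 s and GM = 3.636e+15 m³/s²:
a = (3.636e+15 · (69336)² / (4π²))^(1/3) m
a ≈ 7.622e+07 m = 76.22 Mm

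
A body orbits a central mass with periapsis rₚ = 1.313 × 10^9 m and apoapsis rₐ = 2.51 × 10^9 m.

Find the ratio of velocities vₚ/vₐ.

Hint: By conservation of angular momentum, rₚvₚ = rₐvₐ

Conservation of angular momentum gives rₚvₚ = rₐvₐ, so vₚ/vₐ = rₐ/rₚ.
vₚ/vₐ = 2.51e+09 / 1.313e+09 ≈ 1.912.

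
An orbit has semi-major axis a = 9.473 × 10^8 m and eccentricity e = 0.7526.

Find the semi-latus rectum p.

p = a (1 − e²).
p = 9.473e+08 · (1 − (0.7526)²) = 9.473e+08 · 0.433593 ≈ 4.107e+08 m = 4.107 × 10^8 m.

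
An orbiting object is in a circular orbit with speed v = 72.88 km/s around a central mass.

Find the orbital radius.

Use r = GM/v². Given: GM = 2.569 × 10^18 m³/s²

Convert to SI: v = 72.88 km/s = 72880 m/s.
For a circular orbit, v² = GM / r, so r = GM / v².
r = 2.569e+18 / (72880)² m ≈ 4.837e+08 m = 4.837 × 10^8 m.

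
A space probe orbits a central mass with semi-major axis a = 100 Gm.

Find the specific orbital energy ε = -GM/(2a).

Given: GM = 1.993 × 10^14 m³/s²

Convert to SI: a = 100 Gm = 1e+11 m.
ε = −GM / (2a).
ε = −1.993e+14 / (2 · 1e+11) J/kg ≈ -996.5 J/kg = -996.5 J/kg.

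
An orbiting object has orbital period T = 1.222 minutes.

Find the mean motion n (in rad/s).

Convert to SI: T = 1.222 minutes = 73.32 s.
n = 2π / T.
n = 2π / 73.32 s ≈ 0.0857 rad/s.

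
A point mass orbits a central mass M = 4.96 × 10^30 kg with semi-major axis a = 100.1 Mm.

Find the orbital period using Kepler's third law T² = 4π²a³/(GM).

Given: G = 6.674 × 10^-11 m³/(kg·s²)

Convert to SI: a = 100.1 Mm = 1.001e+08 m.
GM = G · M = 6.674e-11 · 4.96e+30 = 3.3103e+20 m³/s².
Kepler's third law: T = 2π √(a³ / GM).
Substituting a = 1.001e+08 m and GM = 3.3103e+20 m³/s²:
T = 2π √((1.001e+08)³ / 3.3103e+20) s
T ≈ 345.9 s = 5.764 minutes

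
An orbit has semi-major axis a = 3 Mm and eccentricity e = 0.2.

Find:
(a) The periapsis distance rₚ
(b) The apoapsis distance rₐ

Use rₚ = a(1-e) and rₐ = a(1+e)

Convert to SI: a = 3 Mm = 3e+06 m.
(a) rₚ = a(1 − e) = 3e+06 · (1 − 0.2) = 3e+06 · 0.8 ≈ 2.4e+06 m = 2.4 Mm.
(b) rₐ = a(1 + e) = 3e+06 · (1 + 0.2) = 3e+06 · 1.2 ≈ 3.6e+06 m = 3.6 Mm.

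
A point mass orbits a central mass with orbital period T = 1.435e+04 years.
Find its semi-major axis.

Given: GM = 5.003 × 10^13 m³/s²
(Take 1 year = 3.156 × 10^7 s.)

Convert to SI: T = 1.435e+04 years = 4.52886e+11 s.
Invert Kepler's third law: a = (GM · T² / (4π²))^(1/3).
Substituting T = 4.52886e+11 s and GM = 5.003e+13 m³/s²:
a = (5.003e+13 · (4.52886e+11)² / (4π²))^(1/3) m
a ≈ 6.382e+11 m = 638.2 Gm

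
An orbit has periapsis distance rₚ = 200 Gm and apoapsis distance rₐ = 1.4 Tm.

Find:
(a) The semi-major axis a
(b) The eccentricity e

Convert to SI: rₚ = 200 Gm = 2e+11 m; rₐ = 1.4 Tm = 1.4e+12 m.
(a) a = (rₚ + rₐ) / 2 = (2e+11 + 1.4e+12) / 2 ≈ 8e+11 m = 800 Gm.
(b) e = (rₐ − rₚ) / (rₐ + rₚ) = (1.4e+12 − 2e+11) / (1.4e+12 + 2e+11) ≈ 0.75.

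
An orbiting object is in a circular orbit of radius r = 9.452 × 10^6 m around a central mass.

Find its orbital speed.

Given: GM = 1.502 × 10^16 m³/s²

For a circular orbit, gravity supplies the centripetal force, so v = √(GM / r).
v = √(1.502e+16 / 9.452e+06) m/s ≈ 3.986e+04 m/s = 39.86 km/s.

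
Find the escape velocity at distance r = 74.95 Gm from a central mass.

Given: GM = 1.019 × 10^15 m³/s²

Convert to SI: r = 74.95 Gm = 7.495e+10 m.
Escape velocity comes from setting total energy to zero: ½v² − GM/r = 0 ⇒ v_esc = √(2GM / r).
v_esc = √(2 · 1.019e+15 / 7.495e+10) m/s ≈ 164.9 m/s = 164.9 m/s.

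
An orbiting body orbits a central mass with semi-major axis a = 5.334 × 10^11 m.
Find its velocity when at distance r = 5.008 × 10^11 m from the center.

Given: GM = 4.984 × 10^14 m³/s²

Vis-viva: v = √(GM · (2/r − 1/a)).
2/r − 1/a = 2/5.008e+11 − 1/5.334e+11 = 2.11884e-12 m⁻¹.
v = √(4.984e+14 · 2.11884e-12) m/s ≈ 32.5 m/s = 32.5 m/s.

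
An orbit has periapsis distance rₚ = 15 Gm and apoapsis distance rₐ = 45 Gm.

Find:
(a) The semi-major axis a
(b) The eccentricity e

Convert to SI: rₚ = 15 Gm = 1.5e+10 m; rₐ = 45 Gm = 4.5e+10 m.
(a) a = (rₚ + rₐ) / 2 = (1.5e+10 + 4.5e+10) / 2 ≈ 3e+10 m = 30 Gm.
(b) e = (rₐ − rₚ) / (rₐ + rₚ) = (4.5e+10 − 1.5e+10) / (4.5e+10 + 1.5e+10) ≈ 0.5.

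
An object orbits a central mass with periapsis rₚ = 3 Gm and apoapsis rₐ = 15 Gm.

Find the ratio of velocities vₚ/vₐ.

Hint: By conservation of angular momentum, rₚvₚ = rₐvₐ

Convert to SI: rₚ = 3 Gm = 3e+09 m; rₐ = 15 Gm = 1.5e+10 m.
Conservation of angular momentum gives rₚvₚ = rₐvₐ, so vₚ/vₐ = rₐ/rₚ.
vₚ/vₐ = 1.5e+10 / 3e+09 ≈ 5.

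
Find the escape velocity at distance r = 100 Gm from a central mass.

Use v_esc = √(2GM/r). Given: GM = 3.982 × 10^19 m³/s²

Convert to SI: r = 100 Gm = 1e+11 m.
Escape velocity comes from setting total energy to zero: ½v² − GM/r = 0 ⇒ v_esc = √(2GM / r).
v_esc = √(2 · 3.982e+19 / 1e+11) m/s ≈ 2.822e+04 m/s = 28.22 km/s.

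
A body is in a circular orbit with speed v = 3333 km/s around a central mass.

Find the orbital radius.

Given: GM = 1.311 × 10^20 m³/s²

Convert to SI: v = 3333 km/s = 3.333e+06 m/s.
For a circular orbit, v² = GM / r, so r = GM / v².
r = 1.311e+20 / (3.333e+06)² m ≈ 1.18e+07 m = 11.8 Mm.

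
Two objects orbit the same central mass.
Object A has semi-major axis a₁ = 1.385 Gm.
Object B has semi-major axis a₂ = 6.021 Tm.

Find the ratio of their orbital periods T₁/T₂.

Convert to SI: a₁ = 1.385 Gm = 1.385e+09 m; a₂ = 6.021 Tm = 6.021e+12 m.
From Kepler's third law, (T₁/T₂)² = (a₁/a₂)³, so T₁/T₂ = (a₁/a₂)^(3/2).
a₁/a₂ = 1.385e+09 / 6.021e+12 = 0.000230028.
T₁/T₂ = (0.000230028)^(3/2) ≈ 3.489e-06.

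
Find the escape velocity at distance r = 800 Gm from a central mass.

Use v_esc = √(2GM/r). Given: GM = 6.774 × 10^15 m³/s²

Convert to SI: r = 800 Gm = 8e+11 m.
Escape velocity comes from setting total energy to zero: ½v² − GM/r = 0 ⇒ v_esc = √(2GM / r).
v_esc = √(2 · 6.774e+15 / 8e+11) m/s ≈ 130.1 m/s = 130.1 m/s.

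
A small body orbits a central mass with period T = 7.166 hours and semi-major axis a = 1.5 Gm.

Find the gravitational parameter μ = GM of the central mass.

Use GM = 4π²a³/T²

Convert to SI: T = 7.166 hours = 25797.6 s; a = 1.5 Gm = 1.5e+09 m.
GM = 4π² · a³ / T².
GM = 4π² · (1.5e+09)³ / (25797.6)² m³/s² ≈ 2.002e+20 m³/s² = 2.002 × 10^20 m³/s².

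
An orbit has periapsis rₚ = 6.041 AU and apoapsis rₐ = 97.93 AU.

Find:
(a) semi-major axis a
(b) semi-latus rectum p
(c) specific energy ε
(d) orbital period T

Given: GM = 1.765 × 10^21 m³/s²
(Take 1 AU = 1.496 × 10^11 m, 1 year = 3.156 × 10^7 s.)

Convert to SI: rₚ = 6.041 AU = 9.03734e+11 m; rₐ = 97.93 AU = 1.46503e+13 m.
(a) a = (rₚ + rₐ)/2 = (9.03734e+11 + 1.46503e+13)/2 ≈ 7.777e+12 m
(b) From a = (rₚ + rₐ)/2 = 7.77703e+12 m and e = (rₐ − rₚ)/(rₐ + rₚ) = 0.883795, p = a(1 − e²) = 7.77703e+12 · (1 − (0.883795)²) ≈ 1.702e+12 m
(c) With a = (rₚ + rₐ)/2 = 7.77703e+12 m, ε = −GM/(2a) = −1.765e+21/(2 · 7.77703e+12) J/kg ≈ -1.135e+08 J/kg
(d) With a = (rₚ + rₐ)/2 = 7.77703e+12 m, T = 2π √(a³/GM) = 2π √((7.77703e+12)³/1.765e+21) s ≈ 3.244e+09 s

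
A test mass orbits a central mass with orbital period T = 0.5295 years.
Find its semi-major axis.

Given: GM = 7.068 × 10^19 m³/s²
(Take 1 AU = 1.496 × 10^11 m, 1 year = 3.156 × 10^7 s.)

Convert to SI: T = 0.5295 years = 1.6711e+07 s.
Invert Kepler's third law: a = (GM · T² / (4π²))^(1/3).
Substituting T = 1.6711e+07 s and GM = 7.068e+19 m³/s²:
a = (7.068e+19 · (1.6711e+07)² / (4π²))^(1/3) m
a ≈ 7.937e+10 m = 0.5305 AU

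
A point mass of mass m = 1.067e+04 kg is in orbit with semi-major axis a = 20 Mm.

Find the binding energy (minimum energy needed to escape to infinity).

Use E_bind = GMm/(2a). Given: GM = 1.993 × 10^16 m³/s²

Convert to SI: a = 20 Mm = 2e+07 m.
Total orbital energy is E = −GMm/(2a); binding energy is E_bind = −E = GMm/(2a).
E_bind = 1.993e+16 · 1.067e+04 / (2 · 2e+07) J ≈ 5.316e+12 J = 5.316 TJ.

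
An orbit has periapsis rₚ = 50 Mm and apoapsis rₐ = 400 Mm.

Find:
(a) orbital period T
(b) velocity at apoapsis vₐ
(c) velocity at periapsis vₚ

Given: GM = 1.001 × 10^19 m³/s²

Convert to SI: rₚ = 50 Mm = 5e+07 m; rₐ = 400 Mm = 4e+08 m.
(a) With a = (rₚ + rₐ)/2 = 2.25e+08 m, T = 2π √(a³/GM) = 2π √((2.25e+08)³/1.001e+19) s ≈ 6702 s
(b) With a = (rₚ + rₐ)/2 = 2.25e+08 m, vₐ = √(GM (2/rₐ − 1/a)) = √(1.001e+19 · (2/4e+08 − 1/2.25e+08)) m/s ≈ 7.457e+04 m/s
(c) With a = (rₚ + rₐ)/2 = 2.25e+08 m, vₚ = √(GM (2/rₚ − 1/a)) = √(1.001e+19 · (2/5e+07 − 1/2.25e+08)) m/s ≈ 5.966e+05 m/s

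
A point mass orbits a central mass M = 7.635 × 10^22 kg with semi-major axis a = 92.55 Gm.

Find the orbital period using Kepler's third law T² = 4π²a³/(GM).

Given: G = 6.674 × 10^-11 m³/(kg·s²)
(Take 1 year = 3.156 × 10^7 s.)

Convert to SI: a = 92.55 Gm = 9.255e+10 m.
GM = G · M = 6.674e-11 · 7.635e+22 = 5.0956e+12 m³/s².
Kepler's third law: T = 2π √(a³ / GM).
Substituting a = 9.255e+10 m and GM = 5.0956e+12 m³/s²:
T = 2π √((9.255e+10)³ / 5.0956e+12) s
T ≈ 7.837e+10 s = 2483 years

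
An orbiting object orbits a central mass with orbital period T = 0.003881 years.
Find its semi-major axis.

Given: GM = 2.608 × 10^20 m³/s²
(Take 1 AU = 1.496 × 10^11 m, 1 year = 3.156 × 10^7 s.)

Convert to SI: T = 0.003881 years = 122484 s.
Invert Kepler's third law: a = (GM · T² / (4π²))^(1/3).
Substituting T = 122484 s and GM = 2.608e+20 m³/s²:
a = (2.608e+20 · (122484)² / (4π²))^(1/3) m
a ≈ 4.628e+09 m = 0.03093 AU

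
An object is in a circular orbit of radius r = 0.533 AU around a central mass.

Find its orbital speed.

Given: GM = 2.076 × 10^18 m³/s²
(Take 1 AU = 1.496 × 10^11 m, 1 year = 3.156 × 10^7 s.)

Convert to SI: r = 0.533 AU = 7.97368e+10 m.
For a circular orbit, gravity supplies the centripetal force, so v = √(GM / r).
v = √(2.076e+18 / 7.97368e+10) m/s ≈ 5103 m/s = 1.076 AU/year.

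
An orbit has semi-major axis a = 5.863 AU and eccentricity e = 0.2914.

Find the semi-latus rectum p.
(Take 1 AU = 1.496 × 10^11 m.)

Convert to SI: a = 5.863 AU = 8.77105e+11 m.
p = a (1 − e²).
p = 8.77105e+11 · (1 − (0.2914)²) = 8.77105e+11 · 0.915086 ≈ 8.026e+11 m = 5.365 AU.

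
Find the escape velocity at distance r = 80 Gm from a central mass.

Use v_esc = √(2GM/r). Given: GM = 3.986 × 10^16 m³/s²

Convert to SI: r = 80 Gm = 8e+10 m.
Escape velocity comes from setting total energy to zero: ½v² − GM/r = 0 ⇒ v_esc = √(2GM / r).
v_esc = √(2 · 3.986e+16 / 8e+10) m/s ≈ 998.2 m/s = 998.2 m/s.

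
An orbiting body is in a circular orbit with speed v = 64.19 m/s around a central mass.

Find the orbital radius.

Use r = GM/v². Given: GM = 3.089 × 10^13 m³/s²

For a circular orbit, v² = GM / r, so r = GM / v².
r = 3.089e+13 / (64.19)² m ≈ 7.497e+09 m = 7.497 Gm.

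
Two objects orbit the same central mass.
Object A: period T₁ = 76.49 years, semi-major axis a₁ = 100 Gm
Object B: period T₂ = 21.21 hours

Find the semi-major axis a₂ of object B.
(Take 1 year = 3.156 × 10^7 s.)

Convert to SI: T₁ = 76.49 years = 2.41402e+09 s; a₁ = 100 Gm = 1e+11 m; T₂ = 21.21 hours = 76356 s.
Kepler's third law: (T₁/T₂)² = (a₁/a₂)³ ⇒ a₂ = a₁ · (T₂/T₁)^(2/3).
T₂/T₁ = 76356 / 2.41402e+09 = 3.16302e-05.
a₂ = 1e+11 · (3.16302e-05)^(2/3) m ≈ 1e+08 m = 100 Mm.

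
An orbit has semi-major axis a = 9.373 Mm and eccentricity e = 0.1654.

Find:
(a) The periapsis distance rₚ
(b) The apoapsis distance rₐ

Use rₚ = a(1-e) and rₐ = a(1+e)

Convert to SI: a = 9.373 Mm = 9.373e+06 m.
(a) rₚ = a(1 − e) = 9.373e+06 · (1 − 0.1654) = 9.373e+06 · 0.8346 ≈ 7.823e+06 m = 7.823 Mm.
(b) rₐ = a(1 + e) = 9.373e+06 · (1 + 0.1654) = 9.373e+06 · 1.1654 ≈ 1.092e+07 m = 10.92 Mm.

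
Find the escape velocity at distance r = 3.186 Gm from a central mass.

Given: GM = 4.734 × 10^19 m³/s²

Convert to SI: r = 3.186 Gm = 3.186e+09 m.
Escape velocity comes from setting total energy to zero: ½v² − GM/r = 0 ⇒ v_esc = √(2GM / r).
v_esc = √(2 · 4.734e+19 / 3.186e+09) m/s ≈ 1.724e+05 m/s = 172.4 km/s.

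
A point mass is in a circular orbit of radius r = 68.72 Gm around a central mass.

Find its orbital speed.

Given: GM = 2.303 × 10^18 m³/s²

Convert to SI: r = 68.72 Gm = 6.872e+10 m.
For a circular orbit, gravity supplies the centripetal force, so v = √(GM / r).
v = √(2.303e+18 / 6.872e+10) m/s ≈ 5789 m/s = 5.789 km/s.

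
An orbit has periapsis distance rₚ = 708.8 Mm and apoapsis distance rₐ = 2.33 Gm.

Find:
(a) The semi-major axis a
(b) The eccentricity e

Convert to SI: rₚ = 708.8 Mm = 7.088e+08 m; rₐ = 2.33 Gm = 2.33e+09 m.
(a) a = (rₚ + rₐ) / 2 = (7.088e+08 + 2.33e+09) / 2 ≈ 1.519e+09 m = 1.519 Gm.
(b) e = (rₐ − rₚ) / (rₐ + rₚ) = (2.33e+09 − 7.088e+08) / (2.33e+09 + 7.088e+08) ≈ 0.5335.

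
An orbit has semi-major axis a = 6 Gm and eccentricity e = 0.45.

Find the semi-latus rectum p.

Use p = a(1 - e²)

Convert to SI: a = 6 Gm = 6e+09 m.
p = a (1 − e²).
p = 6e+09 · (1 − (0.45)²) = 6e+09 · 0.7975 ≈ 4.785e+09 m = 4.785 Gm.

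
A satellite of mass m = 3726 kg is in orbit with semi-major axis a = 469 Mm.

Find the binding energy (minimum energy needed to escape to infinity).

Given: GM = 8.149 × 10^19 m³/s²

Convert to SI: a = 469 Mm = 4.69e+08 m.
Total orbital energy is E = −GMm/(2a); binding energy is E_bind = −E = GMm/(2a).
E_bind = 8.149e+19 · 3726 / (2 · 4.69e+08) J ≈ 3.237e+14 J = 323.7 TJ.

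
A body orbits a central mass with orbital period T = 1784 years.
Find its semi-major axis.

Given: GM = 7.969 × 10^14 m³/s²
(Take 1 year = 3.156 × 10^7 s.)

Convert to SI: T = 1784 years = 5.6303e+10 s.
Invert Kepler's third law: a = (GM · T² / (4π²))^(1/3).
Substituting T = 5.6303e+10 s and GM = 7.969e+14 m³/s²:
a = (7.969e+14 · (5.6303e+10)² / (4π²))^(1/3) m
a ≈ 4e+11 m = 400 Gm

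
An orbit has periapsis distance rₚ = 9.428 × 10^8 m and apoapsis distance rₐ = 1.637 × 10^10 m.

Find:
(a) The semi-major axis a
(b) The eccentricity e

(a) a = (rₚ + rₐ) / 2 = (9.428e+08 + 1.637e+10) / 2 ≈ 8.656e+09 m = 8.656 × 10^9 m.
(b) e = (rₐ − rₚ) / (rₐ + rₚ) = (1.637e+10 − 9.428e+08) / (1.637e+10 + 9.428e+08) ≈ 0.8911.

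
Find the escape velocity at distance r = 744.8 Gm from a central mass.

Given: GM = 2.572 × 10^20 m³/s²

Convert to SI: r = 744.8 Gm = 7.448e+11 m.
Escape velocity comes from setting total energy to zero: ½v² − GM/r = 0 ⇒ v_esc = √(2GM / r).
v_esc = √(2 · 2.572e+20 / 7.448e+11) m/s ≈ 2.628e+04 m/s = 26.28 km/s.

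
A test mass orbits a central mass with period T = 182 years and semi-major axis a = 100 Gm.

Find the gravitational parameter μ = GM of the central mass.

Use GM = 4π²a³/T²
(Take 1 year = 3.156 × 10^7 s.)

Convert to SI: T = 182 years = 5.74392e+09 s; a = 100 Gm = 1e+11 m.
GM = 4π² · a³ / T².
GM = 4π² · (1e+11)³ / (5.74392e+09)² m³/s² ≈ 1.197e+15 m³/s² = 1.197 × 10^15 m³/s².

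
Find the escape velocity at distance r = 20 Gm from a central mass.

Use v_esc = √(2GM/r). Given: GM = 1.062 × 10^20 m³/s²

Convert to SI: r = 20 Gm = 2e+10 m.
Escape velocity comes from setting total energy to zero: ½v² − GM/r = 0 ⇒ v_esc = √(2GM / r).
v_esc = √(2 · 1.062e+20 / 2e+10) m/s ≈ 1.031e+05 m/s = 103.1 km/s.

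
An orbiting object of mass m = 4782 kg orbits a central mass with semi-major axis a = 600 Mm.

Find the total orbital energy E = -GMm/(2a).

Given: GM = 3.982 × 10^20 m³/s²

Convert to SI: a = 600 Mm = 6e+08 m.
E = −GMm / (2a).
E = −3.982e+20 · 4782 / (2 · 6e+08) J ≈ -1.587e+15 J = -1.587 PJ.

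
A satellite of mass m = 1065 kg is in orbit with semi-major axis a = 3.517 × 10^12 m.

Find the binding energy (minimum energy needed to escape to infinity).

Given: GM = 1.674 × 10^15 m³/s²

Total orbital energy is E = −GMm/(2a); binding energy is E_bind = −E = GMm/(2a).
E_bind = 1.674e+15 · 1065 / (2 · 3.517e+12) J ≈ 2.535e+05 J = 253.5 kJ.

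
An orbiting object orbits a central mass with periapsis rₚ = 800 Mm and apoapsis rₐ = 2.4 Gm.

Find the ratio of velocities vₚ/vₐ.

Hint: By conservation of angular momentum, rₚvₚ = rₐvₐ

Convert to SI: rₚ = 800 Mm = 8e+08 m; rₐ = 2.4 Gm = 2.4e+09 m.
Conservation of angular momentum gives rₚvₚ = rₐvₐ, so vₚ/vₐ = rₐ/rₚ.
vₚ/vₐ = 2.4e+09 / 8e+08 ≈ 3.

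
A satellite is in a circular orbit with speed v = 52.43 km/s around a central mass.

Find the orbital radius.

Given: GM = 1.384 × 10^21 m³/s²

Convert to SI: v = 52.43 km/s = 52430 m/s.
For a circular orbit, v² = GM / r, so r = GM / v².
r = 1.384e+21 / (52430)² m ≈ 5.035e+11 m = 503.5 Gm.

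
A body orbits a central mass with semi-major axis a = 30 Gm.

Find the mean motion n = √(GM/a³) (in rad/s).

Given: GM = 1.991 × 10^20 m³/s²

Convert to SI: a = 30 Gm = 3e+10 m.
n = √(GM / a³).
n = √(1.991e+20 / (3e+10)³) rad/s ≈ 2.716e-06 rad/s.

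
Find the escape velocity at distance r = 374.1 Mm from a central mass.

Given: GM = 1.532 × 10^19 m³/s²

Convert to SI: r = 374.1 Mm = 3.741e+08 m.
Escape velocity comes from setting total energy to zero: ½v² − GM/r = 0 ⇒ v_esc = √(2GM / r).
v_esc = √(2 · 1.532e+19 / 3.741e+08) m/s ≈ 2.862e+05 m/s = 286.2 km/s.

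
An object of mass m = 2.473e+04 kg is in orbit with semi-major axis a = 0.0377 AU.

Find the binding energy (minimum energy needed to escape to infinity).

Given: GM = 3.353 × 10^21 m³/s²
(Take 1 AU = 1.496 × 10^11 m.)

Convert to SI: a = 0.0377 AU = 5.63992e+09 m.
Total orbital energy is E = −GMm/(2a); binding energy is E_bind = −E = GMm/(2a).
E_bind = 3.353e+21 · 2.473e+04 / (2 · 5.63992e+09) J ≈ 7.351e+15 J = 7.351 PJ.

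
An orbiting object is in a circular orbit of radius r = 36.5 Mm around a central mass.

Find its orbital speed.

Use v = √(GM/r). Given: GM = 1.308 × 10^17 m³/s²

Convert to SI: r = 36.5 Mm = 3.65e+07 m.
For a circular orbit, gravity supplies the centripetal force, so v = √(GM / r).
v = √(1.308e+17 / 3.65e+07) m/s ≈ 5.986e+04 m/s = 59.86 km/s.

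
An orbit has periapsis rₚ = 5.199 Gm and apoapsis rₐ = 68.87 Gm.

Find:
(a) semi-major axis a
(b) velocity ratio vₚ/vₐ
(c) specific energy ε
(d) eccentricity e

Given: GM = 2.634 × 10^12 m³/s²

Convert to SI: rₚ = 5.199 Gm = 5.199e+09 m; rₐ = 68.87 Gm = 6.887e+10 m.
(a) a = (rₚ + rₐ)/2 = (5.199e+09 + 6.887e+10)/2 ≈ 3.703e+10 m
(b) Conservation of angular momentum (rₚvₚ = rₐvₐ) gives vₚ/vₐ = rₐ/rₚ = 6.887e+10/5.199e+09 ≈ 13.25
(c) With a = (rₚ + rₐ)/2 = 3.70345e+10 m, ε = −GM/(2a) = −2.634e+12/(2 · 3.70345e+10) J/kg ≈ -35.56 J/kg
(d) e = (rₐ − rₚ)/(rₐ + rₚ) = (6.887e+10 − 5.199e+09)/(6.887e+10 + 5.199e+09) ≈ 0.8596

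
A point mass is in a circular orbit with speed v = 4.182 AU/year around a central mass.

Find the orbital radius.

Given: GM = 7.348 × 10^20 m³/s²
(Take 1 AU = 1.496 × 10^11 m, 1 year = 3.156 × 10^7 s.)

Convert to SI: v = 4.182 AU/year = 19823.4 m/s.
For a circular orbit, v² = GM / r, so r = GM / v².
r = 7.348e+20 / (19823.4)² m ≈ 1.87e+12 m = 12.5 AU.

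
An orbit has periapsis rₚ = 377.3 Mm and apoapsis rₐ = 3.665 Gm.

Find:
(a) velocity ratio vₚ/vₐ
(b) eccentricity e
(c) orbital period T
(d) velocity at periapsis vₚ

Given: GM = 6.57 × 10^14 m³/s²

Convert to SI: rₚ = 377.3 Mm = 3.773e+08 m; rₐ = 3.665 Gm = 3.665e+09 m.
(a) Conservation of angular momentum (rₚvₚ = rₐvₐ) gives vₚ/vₐ = rₐ/rₚ = 3.665e+09/3.773e+08 ≈ 9.714
(b) e = (rₐ − rₚ)/(rₐ + rₚ) = (3.665e+09 − 3.773e+08)/(3.665e+09 + 3.773e+08) ≈ 0.8133
(c) With a = (rₚ + rₐ)/2 = 2.02115e+09 m, T = 2π √(a³/GM) = 2π √((2.02115e+09)³/6.57e+14) s ≈ 2.227e+07 s
(d) With a = (rₚ + rₐ)/2 = 2.02115e+09 m, vₚ = √(GM (2/rₚ − 1/a)) = √(6.57e+14 · (2/3.773e+08 − 1/2.02115e+09)) m/s ≈ 1777 m/s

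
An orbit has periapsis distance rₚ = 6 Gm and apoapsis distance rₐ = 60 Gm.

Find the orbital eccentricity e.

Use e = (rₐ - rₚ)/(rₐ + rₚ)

Convert to SI: rₚ = 6 Gm = 6e+09 m; rₐ = 60 Gm = 6e+10 m.
e = (rₐ − rₚ) / (rₐ + rₚ).
e = (6e+10 − 6e+09) / (6e+10 + 6e+09) = 5.4e+10 / 6.6e+10 ≈ 0.8182.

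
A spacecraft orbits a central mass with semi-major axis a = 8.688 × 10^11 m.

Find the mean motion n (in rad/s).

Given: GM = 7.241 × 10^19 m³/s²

n = √(GM / a³).
n = √(7.241e+19 / (8.688e+11)³) rad/s ≈ 1.051e-08 rad/s.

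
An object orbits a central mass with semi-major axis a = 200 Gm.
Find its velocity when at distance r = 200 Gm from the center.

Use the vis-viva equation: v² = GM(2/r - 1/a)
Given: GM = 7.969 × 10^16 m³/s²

Convert to SI: a = 200 Gm = 2e+11 m; r = 200 Gm = 2e+11 m.
Vis-viva: v = √(GM · (2/r − 1/a)).
2/r − 1/a = 2/2e+11 − 1/2e+11 = 5e-12 m⁻¹.
v = √(7.969e+16 · 5e-12) m/s ≈ 631.2 m/s = 631.2 m/s.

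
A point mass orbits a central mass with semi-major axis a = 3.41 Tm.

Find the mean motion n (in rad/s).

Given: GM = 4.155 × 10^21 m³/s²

Convert to SI: a = 3.41 Tm = 3.41e+12 m.
n = √(GM / a³).
n = √(4.155e+21 / (3.41e+12)³) rad/s ≈ 1.024e-08 rad/s.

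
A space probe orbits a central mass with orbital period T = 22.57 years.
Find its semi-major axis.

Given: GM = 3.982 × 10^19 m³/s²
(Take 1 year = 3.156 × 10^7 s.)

Convert to SI: T = 22.57 years = 7.12309e+08 s.
Invert Kepler's third law: a = (GM · T² / (4π²))^(1/3).
Substituting T = 7.12309e+08 s and GM = 3.982e+19 m³/s²:
a = (3.982e+19 · (7.12309e+08)² / (4π²))^(1/3) m
a ≈ 7.999e+11 m = 799.9 Gm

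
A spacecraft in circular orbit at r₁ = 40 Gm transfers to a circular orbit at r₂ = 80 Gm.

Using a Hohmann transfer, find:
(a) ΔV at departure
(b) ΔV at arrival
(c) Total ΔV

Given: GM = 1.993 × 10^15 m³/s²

Convert to SI: r₁ = 40 Gm = 4e+10 m; r₂ = 80 Gm = 8e+10 m.
Transfer semi-major axis: a_t = (r₁ + r₂)/2 = (4e+10 + 8e+10)/2 = 6e+10 m.
Circular speeds: v₁ = √(GM/r₁) = 223.215 m/s, v₂ = √(GM/r₂) = 157.837 m/s.
Transfer speeds (vis-viva v² = GM(2/r − 1/a_t)): v₁ᵗ = 257.747 m/s, v₂ᵗ = 128.873 m/s.
(a) ΔV₁ = |v₁ᵗ − v₁| ≈ 34.53 m/s = 34.53 m/s.
(b) ΔV₂ = |v₂ − v₂ᵗ| ≈ 28.96 m/s = 28.96 m/s.
(c) ΔV_total = ΔV₁ + ΔV₂ ≈ 63.5 m/s = 63.5 m/s.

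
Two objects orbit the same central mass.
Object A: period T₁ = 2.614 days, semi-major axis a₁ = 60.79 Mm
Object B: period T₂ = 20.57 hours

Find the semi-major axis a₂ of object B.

Convert to SI: T₁ = 2.614 days = 225850 s; a₁ = 60.79 Mm = 6.079e+07 m; T₂ = 20.57 hours = 74052 s.
Kepler's third law: (T₁/T₂)² = (a₁/a₂)³ ⇒ a₂ = a₁ · (T₂/T₁)^(2/3).
T₂/T₁ = 74052 / 225850 = 0.327882.
a₂ = 6.079e+07 · (0.327882)^(2/3) m ≈ 2.891e+07 m = 28.91 Mm.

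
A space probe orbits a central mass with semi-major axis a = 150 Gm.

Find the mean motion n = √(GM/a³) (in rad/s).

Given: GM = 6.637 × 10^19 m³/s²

Convert to SI: a = 150 Gm = 1.5e+11 m.
n = √(GM / a³).
n = √(6.637e+19 / (1.5e+11)³) rad/s ≈ 1.402e-07 rad/s.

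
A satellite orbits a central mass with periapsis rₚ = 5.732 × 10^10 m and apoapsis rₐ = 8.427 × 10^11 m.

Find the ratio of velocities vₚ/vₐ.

Conservation of angular momentum gives rₚvₚ = rₐvₐ, so vₚ/vₐ = rₐ/rₚ.
vₚ/vₐ = 8.427e+11 / 5.732e+10 ≈ 14.7.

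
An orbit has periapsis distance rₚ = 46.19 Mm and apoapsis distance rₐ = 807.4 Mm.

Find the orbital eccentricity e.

Convert to SI: rₚ = 46.19 Mm = 4.619e+07 m; rₐ = 807.4 Mm = 8.074e+08 m.
e = (rₐ − rₚ) / (rₐ + rₚ).
e = (8.074e+08 − 4.619e+07) / (8.074e+08 + 4.619e+07) = 7.6121e+08 / 8.5359e+08 ≈ 0.8918.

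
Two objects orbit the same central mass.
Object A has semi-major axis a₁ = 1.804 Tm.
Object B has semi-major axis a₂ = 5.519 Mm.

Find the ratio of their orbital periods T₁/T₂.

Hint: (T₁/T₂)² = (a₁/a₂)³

Convert to SI: a₁ = 1.804 Tm = 1.804e+12 m; a₂ = 5.519 Mm = 5.519e+06 m.
From Kepler's third law, (T₁/T₂)² = (a₁/a₂)³, so T₁/T₂ = (a₁/a₂)^(3/2).
a₁/a₂ = 1.804e+12 / 5.519e+06 = 326871.
T₁/T₂ = (326871)^(3/2) ≈ 1.869e+08.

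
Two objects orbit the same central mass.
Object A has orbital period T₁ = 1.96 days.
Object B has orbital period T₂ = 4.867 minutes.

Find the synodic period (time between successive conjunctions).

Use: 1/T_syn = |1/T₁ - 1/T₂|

Convert to SI: T₁ = 1.96 days = 169344 s; T₂ = 4.867 minutes = 292.02 s.
T_syn = |T₁ · T₂ / (T₁ − T₂)|.
T_syn = |169344 · 292.02 / (169344 − 292.02)| s ≈ 292.5 s = 4.875 minutes.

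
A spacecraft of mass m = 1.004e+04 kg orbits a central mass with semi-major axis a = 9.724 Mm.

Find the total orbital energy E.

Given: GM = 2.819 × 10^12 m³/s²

Convert to SI: a = 9.724 Mm = 9.724e+06 m.
E = −GMm / (2a).
E = −2.819e+12 · 1.004e+04 / (2 · 9.724e+06) J ≈ -1.455e+09 J = -1.455 GJ.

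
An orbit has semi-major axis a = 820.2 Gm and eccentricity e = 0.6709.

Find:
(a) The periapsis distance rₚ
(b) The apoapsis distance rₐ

Convert to SI: a = 820.2 Gm = 8.202e+11 m.
(a) rₚ = a(1 − e) = 8.202e+11 · (1 − 0.6709) = 8.202e+11 · 0.3291 ≈ 2.699e+11 m = 269.9 Gm.
(b) rₐ = a(1 + e) = 8.202e+11 · (1 + 0.6709) = 8.202e+11 · 1.6709 ≈ 1.37e+12 m = 1.37 Tm.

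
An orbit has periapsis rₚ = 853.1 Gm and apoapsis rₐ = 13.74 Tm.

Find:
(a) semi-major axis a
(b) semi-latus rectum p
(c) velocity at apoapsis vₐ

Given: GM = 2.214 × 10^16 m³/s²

Convert to SI: rₚ = 853.1 Gm = 8.531e+11 m; rₐ = 13.74 Tm = 1.374e+13 m.
(a) a = (rₚ + rₐ)/2 = (8.531e+11 + 1.374e+13)/2 ≈ 7.297e+12 m
(b) From a = (rₚ + rₐ)/2 = 7.29655e+12 m and e = (rₐ − rₚ)/(rₐ + rₚ) = 0.883082, p = a(1 − e²) = 7.29655e+12 · (1 − (0.883082)²) ≈ 1.606e+12 m
(c) With a = (rₚ + rₐ)/2 = 7.29655e+12 m, vₐ = √(GM (2/rₐ − 1/a)) = √(2.214e+16 · (2/1.374e+13 − 1/7.29655e+12)) m/s ≈ 13.73 m/s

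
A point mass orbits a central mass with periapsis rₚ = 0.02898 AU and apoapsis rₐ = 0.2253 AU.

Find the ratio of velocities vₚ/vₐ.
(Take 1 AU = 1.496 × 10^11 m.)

Convert to SI: rₚ = 0.02898 AU = 4.33541e+09 m; rₐ = 0.2253 AU = 3.37049e+10 m.
Conservation of angular momentum gives rₚvₚ = rₐvₐ, so vₚ/vₐ = rₐ/rₚ.
vₚ/vₐ = 3.37049e+10 / 4.33541e+09 ≈ 7.774.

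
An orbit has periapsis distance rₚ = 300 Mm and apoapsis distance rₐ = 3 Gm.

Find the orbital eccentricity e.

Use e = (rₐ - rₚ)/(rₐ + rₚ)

Convert to SI: rₚ = 300 Mm = 3e+08 m; rₐ = 3 Gm = 3e+09 m.
e = (rₐ − rₚ) / (rₐ + rₚ).
e = (3e+09 − 3e+08) / (3e+09 + 3e+08) = 2.7e+09 / 3.3e+09 ≈ 0.8182.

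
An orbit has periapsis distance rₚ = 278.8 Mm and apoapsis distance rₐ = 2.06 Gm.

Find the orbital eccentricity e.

Convert to SI: rₚ = 278.8 Mm = 2.788e+08 m; rₐ = 2.06 Gm = 2.06e+09 m.
e = (rₐ − rₚ) / (rₐ + rₚ).
e = (2.06e+09 − 2.788e+08) / (2.06e+09 + 2.788e+08) = 1.7812e+09 / 2.3388e+09 ≈ 0.7616.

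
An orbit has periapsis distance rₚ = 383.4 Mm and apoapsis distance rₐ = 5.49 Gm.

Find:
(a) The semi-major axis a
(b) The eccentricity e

Convert to SI: rₚ = 383.4 Mm = 3.834e+08 m; rₐ = 5.49 Gm = 5.49e+09 m.
(a) a = (rₚ + rₐ) / 2 = (3.834e+08 + 5.49e+09) / 2 ≈ 2.937e+09 m = 2.937 Gm.
(b) e = (rₐ − rₚ) / (rₐ + rₚ) = (5.49e+09 − 3.834e+08) / (5.49e+09 + 3.834e+08) ≈ 0.8694.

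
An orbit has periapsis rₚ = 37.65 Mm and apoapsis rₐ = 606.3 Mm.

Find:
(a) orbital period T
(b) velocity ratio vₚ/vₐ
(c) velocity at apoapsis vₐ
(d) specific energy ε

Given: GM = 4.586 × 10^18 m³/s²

Convert to SI: rₚ = 37.65 Mm = 3.765e+07 m; rₐ = 606.3 Mm = 6.063e+08 m.
(a) With a = (rₚ + rₐ)/2 = 3.21975e+08 m, T = 2π √(a³/GM) = 2π √((3.21975e+08)³/4.586e+18) s ≈ 1.695e+04 s
(b) Conservation of angular momentum (rₚvₚ = rₐvₐ) gives vₚ/vₐ = rₐ/rₚ = 6.063e+08/3.765e+07 ≈ 16.1
(c) With a = (rₚ + rₐ)/2 = 3.21975e+08 m, vₐ = √(GM (2/rₐ − 1/a)) = √(4.586e+18 · (2/6.063e+08 − 1/3.21975e+08)) m/s ≈ 2.974e+04 m/s
(d) With a = (rₚ + rₐ)/2 = 3.21975e+08 m, ε = −GM/(2a) = −4.586e+18/(2 · 3.21975e+08) J/kg ≈ -7.122e+09 J/kg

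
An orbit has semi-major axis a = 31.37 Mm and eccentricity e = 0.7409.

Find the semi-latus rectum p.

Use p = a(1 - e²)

Convert to SI: a = 31.37 Mm = 3.137e+07 m.
p = a (1 − e²).
p = 3.137e+07 · (1 − (0.7409)²) = 3.137e+07 · 0.451067 ≈ 1.415e+07 m = 14.15 Mm.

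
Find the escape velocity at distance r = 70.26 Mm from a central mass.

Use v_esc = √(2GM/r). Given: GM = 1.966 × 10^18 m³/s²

Convert to SI: r = 70.26 Mm = 7.026e+07 m.
Escape velocity comes from setting total energy to zero: ½v² − GM/r = 0 ⇒ v_esc = √(2GM / r).
v_esc = √(2 · 1.966e+18 / 7.026e+07) m/s ≈ 2.366e+05 m/s = 236.6 km/s.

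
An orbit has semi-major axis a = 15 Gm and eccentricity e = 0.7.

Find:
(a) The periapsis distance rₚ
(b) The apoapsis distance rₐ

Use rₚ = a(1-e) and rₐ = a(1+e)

Convert to SI: a = 15 Gm = 1.5e+10 m.
(a) rₚ = a(1 − e) = 1.5e+10 · (1 − 0.7) = 1.5e+10 · 0.3 ≈ 4.5e+09 m = 4.5 Gm.
(b) rₐ = a(1 + e) = 1.5e+10 · (1 + 0.7) = 1.5e+10 · 1.7 ≈ 2.55e+10 m = 25.5 Gm.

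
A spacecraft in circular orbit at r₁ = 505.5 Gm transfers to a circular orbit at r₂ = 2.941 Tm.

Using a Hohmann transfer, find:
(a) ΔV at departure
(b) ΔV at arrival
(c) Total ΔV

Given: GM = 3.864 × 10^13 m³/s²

Convert to SI: r₁ = 505.5 Gm = 5.055e+11 m; r₂ = 2.941 Tm = 2.941e+12 m.
Transfer semi-major axis: a_t = (r₁ + r₂)/2 = (5.055e+11 + 2.941e+12)/2 = 1.72325e+12 m.
Circular speeds: v₁ = √(GM/r₁) = 8.74295 m/s, v₂ = √(GM/r₂) = 3.62469 m/s.
Transfer speeds (vis-viva v² = GM(2/r − 1/a_t)): v₁ᵗ = 11.4217 m/s, v₂ᵗ = 1.96317 m/s.
(a) ΔV₁ = |v₁ᵗ − v₁| ≈ 2.679 m/s = 2.679 m/s.
(b) ΔV₂ = |v₂ − v₂ᵗ| ≈ 1.662 m/s = 1.662 m/s.
(c) ΔV_total = ΔV₁ + ΔV₂ ≈ 4.34 m/s = 4.34 m/s.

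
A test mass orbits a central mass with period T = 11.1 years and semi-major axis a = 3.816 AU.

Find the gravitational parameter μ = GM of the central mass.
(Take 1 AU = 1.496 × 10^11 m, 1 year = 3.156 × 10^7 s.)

Convert to SI: T = 11.1 years = 3.50316e+08 s; a = 3.816 AU = 5.70874e+11 m.
GM = 4π² · a³ / T².
GM = 4π² · (5.70874e+11)³ / (3.50316e+08)² m³/s² ≈ 5.985e+19 m³/s² = 5.985 × 10^19 m³/s².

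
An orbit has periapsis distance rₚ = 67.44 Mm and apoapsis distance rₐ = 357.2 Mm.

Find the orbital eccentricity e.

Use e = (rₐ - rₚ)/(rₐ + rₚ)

Convert to SI: rₚ = 67.44 Mm = 6.744e+07 m; rₐ = 357.2 Mm = 3.572e+08 m.
e = (rₐ − rₚ) / (rₐ + rₚ).
e = (3.572e+08 − 6.744e+07) / (3.572e+08 + 6.744e+07) = 2.8976e+08 / 4.2464e+08 ≈ 0.6824.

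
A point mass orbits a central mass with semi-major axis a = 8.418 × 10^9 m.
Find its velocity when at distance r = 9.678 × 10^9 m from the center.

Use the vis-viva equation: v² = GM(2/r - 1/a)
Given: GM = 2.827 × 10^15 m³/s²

Vis-viva: v = √(GM · (2/r − 1/a)).
2/r − 1/a = 2/9.678e+09 − 1/8.418e+09 = 8.78612e-11 m⁻¹.
v = √(2.827e+15 · 8.78612e-11) m/s ≈ 498.4 m/s = 498.4 m/s.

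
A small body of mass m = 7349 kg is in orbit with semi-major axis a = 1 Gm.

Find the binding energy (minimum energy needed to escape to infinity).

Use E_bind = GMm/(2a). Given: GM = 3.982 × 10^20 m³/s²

Convert to SI: a = 1 Gm = 1e+09 m.
Total orbital energy is E = −GMm/(2a); binding energy is E_bind = −E = GMm/(2a).
E_bind = 3.982e+20 · 7349 / (2 · 1e+09) J ≈ 1.463e+15 J = 1.463 PJ.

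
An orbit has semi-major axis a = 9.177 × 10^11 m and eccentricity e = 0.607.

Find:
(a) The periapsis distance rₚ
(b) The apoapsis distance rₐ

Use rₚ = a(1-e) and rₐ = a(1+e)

(a) rₚ = a(1 − e) = 9.177e+11 · (1 − 0.607) = 9.177e+11 · 0.393 ≈ 3.607e+11 m = 3.607 × 10^11 m.
(b) rₐ = a(1 + e) = 9.177e+11 · (1 + 0.607) = 9.177e+11 · 1.607 ≈ 1.475e+12 m = 1.475 × 10^12 m.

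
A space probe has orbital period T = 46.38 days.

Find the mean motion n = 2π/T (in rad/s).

Convert to SI: T = 46.38 days = 4.00723e+06 s.
n = 2π / T.
n = 2π / 4.00723e+06 s ≈ 1.568e-06 rad/s.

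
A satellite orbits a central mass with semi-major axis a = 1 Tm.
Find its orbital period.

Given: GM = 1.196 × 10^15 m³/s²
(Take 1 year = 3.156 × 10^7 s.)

Convert to SI: a = 1 Tm = 1e+12 m.
Kepler's third law: T = 2π √(a³ / GM).
Substituting a = 1e+12 m and GM = 1.196e+15 m³/s²:
T = 2π √((1e+12)³ / 1.196e+15) s
T ≈ 1.817e+11 s = 5757 years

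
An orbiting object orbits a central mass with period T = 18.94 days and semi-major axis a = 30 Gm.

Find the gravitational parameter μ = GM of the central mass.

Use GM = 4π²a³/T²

Convert to SI: T = 18.94 days = 1.63642e+06 s; a = 30 Gm = 3e+10 m.
GM = 4π² · a³ / T².
GM = 4π² · (3e+10)³ / (1.63642e+06)² m³/s² ≈ 3.98e+20 m³/s² = 3.98 × 10^20 m³/s².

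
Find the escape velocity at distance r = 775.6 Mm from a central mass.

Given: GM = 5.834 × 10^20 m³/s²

Convert to SI: r = 775.6 Mm = 7.756e+08 m.
Escape velocity comes from setting total energy to zero: ½v² − GM/r = 0 ⇒ v_esc = √(2GM / r).
v_esc = √(2 · 5.834e+20 / 7.756e+08) m/s ≈ 1.227e+06 m/s = 1227 km/s.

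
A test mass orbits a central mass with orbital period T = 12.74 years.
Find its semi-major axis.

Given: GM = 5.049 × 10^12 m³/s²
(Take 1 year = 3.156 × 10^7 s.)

Convert to SI: T = 12.74 years = 4.02074e+08 s.
Invert Kepler's third law: a = (GM · T² / (4π²))^(1/3).
Substituting T = 4.02074e+08 s and GM = 5.049e+12 m³/s²:
a = (5.049e+12 · (4.02074e+08)² / (4π²))^(1/3) m
a ≈ 2.745e+09 m = 2.745 Gm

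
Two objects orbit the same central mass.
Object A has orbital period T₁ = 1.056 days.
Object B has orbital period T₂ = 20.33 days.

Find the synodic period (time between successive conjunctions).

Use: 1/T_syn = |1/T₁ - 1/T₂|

Convert to SI: T₁ = 1.056 days = 91238.4 s; T₂ = 20.33 days = 1.75651e+06 s.
T_syn = |T₁ · T₂ / (T₁ − T₂)|.
T_syn = |91238.4 · 1.75651e+06 / (91238.4 − 1.75651e+06)| s ≈ 9.624e+04 s = 1.114 days.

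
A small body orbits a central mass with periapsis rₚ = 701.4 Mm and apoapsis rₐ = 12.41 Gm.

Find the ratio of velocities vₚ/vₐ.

Convert to SI: rₚ = 701.4 Mm = 7.014e+08 m; rₐ = 12.41 Gm = 1.241e+10 m.
Conservation of angular momentum gives rₚvₚ = rₐvₐ, so vₚ/vₐ = rₐ/rₚ.
vₚ/vₐ = 1.241e+10 / 7.014e+08 ≈ 17.69.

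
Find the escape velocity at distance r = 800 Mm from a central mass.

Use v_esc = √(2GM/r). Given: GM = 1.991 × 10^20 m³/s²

Convert to SI: r = 800 Mm = 8e+08 m.
Escape velocity comes from setting total energy to zero: ½v² − GM/r = 0 ⇒ v_esc = √(2GM / r).
v_esc = √(2 · 1.991e+20 / 8e+08) m/s ≈ 7.055e+05 m/s = 705.5 km/s.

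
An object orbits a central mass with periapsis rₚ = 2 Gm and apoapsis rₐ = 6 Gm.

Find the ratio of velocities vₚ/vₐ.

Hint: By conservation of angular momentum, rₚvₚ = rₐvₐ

Convert to SI: rₚ = 2 Gm = 2e+09 m; rₐ = 6 Gm = 6e+09 m.
Conservation of angular momentum gives rₚvₚ = rₐvₐ, so vₚ/vₐ = rₐ/rₚ.
vₚ/vₐ = 6e+09 / 2e+09 ≈ 3.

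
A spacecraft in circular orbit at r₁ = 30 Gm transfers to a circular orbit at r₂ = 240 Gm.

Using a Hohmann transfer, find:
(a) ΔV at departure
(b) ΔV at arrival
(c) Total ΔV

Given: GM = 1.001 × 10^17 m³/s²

Convert to SI: r₁ = 30 Gm = 3e+10 m; r₂ = 240 Gm = 2.4e+11 m.
Transfer semi-major axis: a_t = (r₁ + r₂)/2 = (3e+10 + 2.4e+11)/2 = 1.35e+11 m.
Circular speeds: v₁ = √(GM/r₁) = 1826.65 m/s, v₂ = √(GM/r₂) = 645.82 m/s.
Transfer speeds (vis-viva v² = GM(2/r − 1/a_t)): v₁ᵗ = 2435.54 m/s, v₂ᵗ = 304.442 m/s.
(a) ΔV₁ = |v₁ᵗ − v₁| ≈ 608.9 m/s = 608.9 m/s.
(b) ΔV₂ = |v₂ − v₂ᵗ| ≈ 341.4 m/s = 341.4 m/s.
(c) ΔV_total = ΔV₁ + ΔV₂ ≈ 950.3 m/s = 950.3 m/s.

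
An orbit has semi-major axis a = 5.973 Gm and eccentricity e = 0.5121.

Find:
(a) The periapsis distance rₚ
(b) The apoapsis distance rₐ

Convert to SI: a = 5.973 Gm = 5.973e+09 m.
(a) rₚ = a(1 − e) = 5.973e+09 · (1 − 0.5121) = 5.973e+09 · 0.4879 ≈ 2.914e+09 m = 2.914 Gm.
(b) rₐ = a(1 + e) = 5.973e+09 · (1 + 0.5121) = 5.973e+09 · 1.5121 ≈ 9.032e+09 m = 9.032 Gm.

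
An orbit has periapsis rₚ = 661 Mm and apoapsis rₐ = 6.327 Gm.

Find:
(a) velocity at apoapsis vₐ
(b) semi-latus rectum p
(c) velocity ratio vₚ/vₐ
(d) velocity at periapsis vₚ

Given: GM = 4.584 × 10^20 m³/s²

Convert to SI: rₚ = 661 Mm = 6.61e+08 m; rₐ = 6.327 Gm = 6.327e+09 m.
(a) With a = (rₚ + rₐ)/2 = 3.494e+09 m, vₐ = √(GM (2/rₐ − 1/a)) = √(4.584e+20 · (2/6.327e+09 − 1/3.494e+09)) m/s ≈ 1.171e+05 m/s
(b) From a = (rₚ + rₐ)/2 = 3.494e+09 m and e = (rₐ − rₚ)/(rₐ + rₚ) = 0.810819, p = a(1 − e²) = 3.494e+09 · (1 − (0.810819)²) ≈ 1.197e+09 m
(c) Conservation of angular momentum (rₚvₚ = rₐvₐ) gives vₚ/vₐ = rₐ/rₚ = 6.327e+09/6.61e+08 ≈ 9.572
(d) With a = (rₚ + rₐ)/2 = 3.494e+09 m, vₚ = √(GM (2/rₚ − 1/a)) = √(4.584e+20 · (2/6.61e+08 − 1/3.494e+09)) m/s ≈ 1.121e+06 m/s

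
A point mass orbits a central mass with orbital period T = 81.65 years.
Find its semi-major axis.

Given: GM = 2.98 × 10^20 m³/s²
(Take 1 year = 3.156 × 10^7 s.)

Convert to SI: T = 81.65 years = 2.57687e+09 s.
Invert Kepler's third law: a = (GM · T² / (4π²))^(1/3).
Substituting T = 2.57687e+09 s and GM = 2.98e+20 m³/s²:
a = (2.98e+20 · (2.57687e+09)² / (4π²))^(1/3) m
a ≈ 3.687e+12 m = 3.687 × 10^12 m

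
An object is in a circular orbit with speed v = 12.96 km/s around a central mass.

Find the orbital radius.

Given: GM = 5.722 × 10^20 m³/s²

Convert to SI: v = 12.96 km/s = 12960 m/s.
For a circular orbit, v² = GM / r, so r = GM / v².
r = 5.722e+20 / (12960)² m ≈ 3.407e+12 m = 3.407 × 10^12 m.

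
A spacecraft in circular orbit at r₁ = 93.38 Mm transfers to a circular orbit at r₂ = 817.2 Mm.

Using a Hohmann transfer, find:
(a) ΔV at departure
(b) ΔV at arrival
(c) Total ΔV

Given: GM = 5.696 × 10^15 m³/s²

Convert to SI: r₁ = 93.38 Mm = 9.338e+07 m; r₂ = 817.2 Mm = 8.172e+08 m.
Transfer semi-major axis: a_t = (r₁ + r₂)/2 = (9.338e+07 + 8.172e+08)/2 = 4.5529e+08 m.
Circular speeds: v₁ = √(GM/r₁) = 7810.13 m/s, v₂ = √(GM/r₂) = 2640.1 m/s.
Transfer speeds (vis-viva v² = GM(2/r − 1/a_t)): v₁ᵗ = 10463.5 m/s, v₂ᵗ = 1195.65 m/s.
(a) ΔV₁ = |v₁ᵗ − v₁| ≈ 2653 m/s = 2.653 km/s.
(b) ΔV₂ = |v₂ − v₂ᵗ| ≈ 1444 m/s = 1.444 km/s.
(c) ΔV_total = ΔV₁ + ΔV₂ ≈ 4098 m/s = 4.098 km/s.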